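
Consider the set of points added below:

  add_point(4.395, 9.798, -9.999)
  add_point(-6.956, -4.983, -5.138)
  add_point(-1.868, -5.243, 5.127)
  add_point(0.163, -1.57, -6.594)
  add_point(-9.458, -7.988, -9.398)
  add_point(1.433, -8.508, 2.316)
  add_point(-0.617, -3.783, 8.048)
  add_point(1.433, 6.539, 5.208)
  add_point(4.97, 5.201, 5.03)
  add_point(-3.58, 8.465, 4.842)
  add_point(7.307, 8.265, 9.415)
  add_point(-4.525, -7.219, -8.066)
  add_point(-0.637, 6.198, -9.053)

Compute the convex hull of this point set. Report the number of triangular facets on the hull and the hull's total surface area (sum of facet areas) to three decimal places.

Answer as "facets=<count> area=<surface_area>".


Hull vertices (10/13): indices [0, 2, 3, 4, 5, 6, 9, 10, 11, 12].

Triangle areas on the boundary:
  f1: (p0, p5, p10) → 176.9922
  f2: (p6, p5, p10) → 50.2630
  f3: (p12, p0, p4) → 21.7198
  f4: (p11, p5, p4) → 22.8408
  f5: (p11, p0, p4) → 41.7858
  f6: (p2, p5, p4) → 43.3650
  f7: (p2, p6, p4) → 7.8806
  f8: (p2, p6, p5) → 8.3957
  f9: (p9, p6, p10) → 72.7060
  f10: (p9, p0, p10) → 99.3611
  f11: (p9, p12, p0) → 43.9108
  f12: (p9, p6, p4) → 129.1567
  f13: (p9, p12, p4) → 120.0331
  f14: (p3, p0, p5) → 49.2870
  f15: (p3, p11, p5) → 41.3336
  f16: (p3, p11, p0) → 25.7381
Σ area = 954.769

Check V−E+F: 10 − 24 + 16 = 2.

facets=16 area=954.769


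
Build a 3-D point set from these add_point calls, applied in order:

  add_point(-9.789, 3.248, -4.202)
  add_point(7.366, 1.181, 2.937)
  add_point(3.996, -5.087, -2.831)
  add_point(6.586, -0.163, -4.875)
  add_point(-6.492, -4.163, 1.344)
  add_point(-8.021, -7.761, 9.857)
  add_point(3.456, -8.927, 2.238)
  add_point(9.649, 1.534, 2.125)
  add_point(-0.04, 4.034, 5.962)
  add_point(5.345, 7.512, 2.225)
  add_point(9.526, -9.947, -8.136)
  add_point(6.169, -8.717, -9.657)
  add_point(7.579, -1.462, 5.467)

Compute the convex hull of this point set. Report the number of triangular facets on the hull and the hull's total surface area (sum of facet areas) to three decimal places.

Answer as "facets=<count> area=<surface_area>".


Hull vertices (11/13): indices [0, 3, 4, 5, 6, 7, 8, 9, 10, 11, 12].

Triangle areas on the boundary:
  f1: (p8, p5, p0) → 101.3874
  f2: (p3, p10, p7) → 39.1142
  f3: (p4, p5, p0) → 30.5545
  f4: (p6, p5, p10) → 36.5451
  f5: (p12, p8, p5) → 69.4402
  f6: (p12, p6, p5) → 62.6427
  f7: (p12, p10, p7) → 38.0546
  f8: (p12, p6, p10) → 54.4065
  f9: (p9, p3, p0) → 84.3140
  f10: (p9, p3, p7) → 28.8065
  f11: (p9, p8, p0) → 51.6178
  f12: (p9, p12, p7) → 17.6828
  f13: (p9, p12, p8) → 32.8182
  f14: (p11, p3, p0) → 81.0983
  f15: (p11, p3, p10) → 19.0328
  f16: (p11, p4, p0) → 85.0805
  f17: (p11, p5, p10) → 45.9235
  f18: (p11, p4, p5) → 65.5190
Σ area = 944.038

Euler characteristic 11−27+18 = 2 ✓

facets=18 area=944.038


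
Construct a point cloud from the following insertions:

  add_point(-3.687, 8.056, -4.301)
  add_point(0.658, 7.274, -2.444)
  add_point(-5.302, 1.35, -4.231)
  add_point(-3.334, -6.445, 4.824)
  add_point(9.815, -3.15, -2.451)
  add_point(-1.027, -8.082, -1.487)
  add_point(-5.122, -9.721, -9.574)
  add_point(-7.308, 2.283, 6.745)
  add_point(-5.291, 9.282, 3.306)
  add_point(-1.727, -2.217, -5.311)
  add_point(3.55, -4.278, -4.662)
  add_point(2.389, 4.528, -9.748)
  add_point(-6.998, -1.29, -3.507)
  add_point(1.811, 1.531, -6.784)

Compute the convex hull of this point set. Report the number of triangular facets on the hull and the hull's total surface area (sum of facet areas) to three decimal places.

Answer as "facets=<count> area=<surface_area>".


Points on the hull: [0, 1, 3, 4, 5, 6, 7, 8, 11, 12] (10 of 14).

Facet areas (half cross-product norm):
  f1: (p11, p6, p4) → 100.5093
  f2: (p3, p4, p7) → 72.8644
  f3: (p3, p6, p7) → 68.4614
  f4: (p8, p4, p7) → 80.0518
  f5: (p5, p6, p4) → 50.3009
  f6: (p5, p3, p4) → 39.6873
  f7: (p5, p3, p6) → 22.9051
  f8: (p1, p11, p4) → 50.7839
  f9: (p1, p8, p4) → 45.4477
  f10: (p0, p11, p6) → 71.5790
  f11: (p0, p1, p11) → 19.0414
  f12: (p0, p1, p8) → 18.5909
  f13: (p12, p6, p7) → 33.5831
  f14: (p12, p0, p6) → 40.0953
  f15: (p12, p8, p7) → 43.4036
  f16: (p12, p0, p8) → 39.1427
Σ area = 796.448

Euler: V−E+F = 10−24+16 = 2.

facets=16 area=796.448


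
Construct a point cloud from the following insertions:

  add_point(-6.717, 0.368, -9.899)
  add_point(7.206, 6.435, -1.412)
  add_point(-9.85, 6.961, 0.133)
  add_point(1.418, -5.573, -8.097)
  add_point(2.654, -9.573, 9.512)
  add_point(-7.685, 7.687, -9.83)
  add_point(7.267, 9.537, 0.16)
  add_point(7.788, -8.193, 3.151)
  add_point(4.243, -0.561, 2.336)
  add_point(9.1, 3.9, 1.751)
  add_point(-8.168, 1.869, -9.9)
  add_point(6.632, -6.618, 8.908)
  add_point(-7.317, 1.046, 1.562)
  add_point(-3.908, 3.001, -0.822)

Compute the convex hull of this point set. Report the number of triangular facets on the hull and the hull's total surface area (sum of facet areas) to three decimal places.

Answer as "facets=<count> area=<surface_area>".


facets=20 area=990.756

12 of the 14 inputs are extreme points: [0, 1, 2, 3, 4, 5, 6, 7, 9, 10, 11, 12].

Area of each hull facet:
  f1: (p12, p4, p2) → 22.7939
  f2: (p12, p10, p2) → 36.1280
  f3: (p12, p10, p4) → 78.7819
  f4: (p7, p3, p9) → 78.3478
  f5: (p7, p3, p4) → 50.3795
  f6: (p0, p10, p4) → 20.2559
  f7: (p0, p3, p4) → 86.6173
  f8: (p11, p6, p9) → 22.0774
  f9: (p11, p7, p9) → 36.9169
  f10: (p11, p7, p4) → 15.0780
  f11: (p11, p4, p2) → 56.7420
  f12: (p11, p6, p2) → 156.9386
  f13: (p5, p10, p2) → 29.7506
  f14: (p5, p6, p2) → 86.3269
  f15: (p5, p0, p10) → 4.5841
  f16: (p5, p0, p3) → 27.7647
  f17: (p1, p5, p3) → 110.8833
  f18: (p1, p5, p6) → 29.3831
  f19: (p1, p3, p9) → 33.3499
  f20: (p1, p6, p9) → 7.6560
Σ area = 990.756

Check V−E+F: 12 − 30 + 20 = 2.


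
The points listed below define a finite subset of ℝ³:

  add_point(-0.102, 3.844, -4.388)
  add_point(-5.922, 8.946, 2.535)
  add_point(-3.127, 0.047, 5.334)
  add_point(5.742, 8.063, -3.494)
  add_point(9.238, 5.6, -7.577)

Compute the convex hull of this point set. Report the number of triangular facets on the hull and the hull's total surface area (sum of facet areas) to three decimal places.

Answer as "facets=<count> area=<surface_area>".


Extreme-point indices: [0, 1, 2, 3, 4] — 5 of 5 on the boundary.

Per-facet area ½‖(b−a)×(c−a)‖:
  f1: (p0, p4, p1) → 39.6315
  f2: (p0, p2, p1) → 45.9290
  f3: (p0, p2, p4) → 43.3595
  f4: (p3, p4, p1) → 19.2915
  f5: (p3, p2, p1) → 62.9836
  f6: (p3, p2, p4) → 37.0228
Σ area = 248.218

Euler: V−E+F = 5−9+6 = 2.

facets=6 area=248.218


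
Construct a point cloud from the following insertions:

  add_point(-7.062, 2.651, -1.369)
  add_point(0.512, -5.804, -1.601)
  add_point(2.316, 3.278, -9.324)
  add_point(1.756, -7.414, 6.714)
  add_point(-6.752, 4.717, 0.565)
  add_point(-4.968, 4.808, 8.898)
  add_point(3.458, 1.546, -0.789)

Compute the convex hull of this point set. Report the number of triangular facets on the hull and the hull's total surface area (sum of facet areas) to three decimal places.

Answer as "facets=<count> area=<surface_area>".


Hull vertices (7/7): indices [0, 1, 2, 3, 4, 5, 6].

Per-facet area ½‖(b−a)×(c−a)‖:
  f1: (p5, p3, p0) → 73.5050
  f2: (p5, p3, p6) → 72.6876
  f3: (p2, p3, p6) → 34.4115
  f4: (p2, p5, p6) → 47.4194
  f5: (p1, p3, p0) → 47.4359
  f6: (p1, p2, p0) → 61.1942
  f7: (p1, p2, p3) → 34.5929
  f8: (p4, p5, p0) → 8.7248
  f9: (p4, p2, p0) → 16.6119
  f10: (p4, p2, p5) → 46.9623
Σ area = 443.546

Check V−E+F: 7 − 15 + 10 = 2.

facets=10 area=443.546


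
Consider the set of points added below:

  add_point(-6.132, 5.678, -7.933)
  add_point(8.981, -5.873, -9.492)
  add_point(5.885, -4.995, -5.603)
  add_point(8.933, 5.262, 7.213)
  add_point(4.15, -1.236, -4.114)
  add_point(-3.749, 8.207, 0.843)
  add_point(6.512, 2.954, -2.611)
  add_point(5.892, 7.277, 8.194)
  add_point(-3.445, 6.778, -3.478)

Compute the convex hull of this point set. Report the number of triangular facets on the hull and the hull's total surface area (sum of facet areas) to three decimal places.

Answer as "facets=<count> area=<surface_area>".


Hull vertices (8/9): indices [0, 1, 2, 3, 5, 6, 7, 8].

Facet areas (half cross-product norm):
  f1: (p2, p1, p0) → 36.4457
  f2: (p2, p5, p0) → 75.8455
  f3: (p2, p5, p7) → 102.8317
  f4: (p6, p1, p0) → 79.6059
  f5: (p3, p6, p1) → 43.0822
  f6: (p3, p6, p7) → 19.2933
  f7: (p3, p2, p1) → 34.1364
  f8: (p3, p2, p7) → 29.1683
  f9: (p8, p5, p0) → 6.8577
  f10: (p8, p6, p0) → 25.2025
  f11: (p8, p5, p7) → 24.0814
  f12: (p8, p6, p7) → 61.9997
Σ area = 538.550

Euler characteristic 8−18+12 = 2 ✓

facets=12 area=538.550


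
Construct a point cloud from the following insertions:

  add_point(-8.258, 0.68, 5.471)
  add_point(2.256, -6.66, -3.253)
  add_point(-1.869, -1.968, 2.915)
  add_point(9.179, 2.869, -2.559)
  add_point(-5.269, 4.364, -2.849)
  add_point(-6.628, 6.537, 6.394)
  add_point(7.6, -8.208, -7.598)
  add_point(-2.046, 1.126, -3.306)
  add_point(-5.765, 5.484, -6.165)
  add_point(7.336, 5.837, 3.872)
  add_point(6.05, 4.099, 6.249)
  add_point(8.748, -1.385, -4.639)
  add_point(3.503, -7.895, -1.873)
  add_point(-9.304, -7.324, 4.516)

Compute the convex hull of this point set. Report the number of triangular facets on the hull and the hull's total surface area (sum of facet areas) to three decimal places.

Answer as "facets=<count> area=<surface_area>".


10 of the 14 inputs are extreme points: [0, 3, 5, 6, 8, 9, 10, 11, 12, 13].

Facet areas (half cross-product norm):
  f1: (p8, p6, p13) → 153.5316
  f2: (p10, p5, p13) → 91.9355
  f3: (p0, p5, p13) → 3.5867
  f4: (p0, p8, p13) → 49.9607
  f5: (p0, p8, p5) → 37.9701
  f6: (p11, p8, p3) → 37.0462
  f7: (p11, p8, p6) → 59.3103
  f8: (p11, p10, p3) → 19.4713
  f9: (p11, p10, p6) → 33.1700
  f10: (p12, p6, p13) → 23.5955
  f11: (p12, p10, p13) → 104.5190
  f12: (p12, p10, p6) → 47.8443
  f13: (p9, p8, p3) → 56.7407
  f14: (p9, p10, p3) → 9.9601
  f15: (p9, p8, p5) → 86.9393
  f16: (p9, p10, p5) → 19.7929
Σ area = 835.374

Euler: V−E+F = 10−24+16 = 2.

facets=16 area=835.374


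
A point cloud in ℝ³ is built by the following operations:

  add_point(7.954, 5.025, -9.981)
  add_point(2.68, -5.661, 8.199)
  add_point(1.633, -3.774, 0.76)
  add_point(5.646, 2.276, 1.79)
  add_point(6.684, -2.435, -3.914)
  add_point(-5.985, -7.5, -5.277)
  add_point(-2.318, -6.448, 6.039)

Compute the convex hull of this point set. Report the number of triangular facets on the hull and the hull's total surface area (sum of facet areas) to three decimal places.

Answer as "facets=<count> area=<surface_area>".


facets=8 area=455.378

Hull vertices (6/7): indices [0, 1, 3, 4, 5, 6].

Area of each hull facet:
  f1: (p3, p0, p5) → 102.0478
  f2: (p4, p0, p5) → 62.4647
  f3: (p4, p1, p5) → 86.6048
  f4: (p4, p3, p0) → 36.2260
  f5: (p4, p3, p1) → 39.6666
  f6: (p6, p1, p5) → 24.5721
  f7: (p6, p3, p5) → 74.7976
  f8: (p6, p3, p1) → 28.9988
Σ area = 455.378

Euler: V−E+F = 6−12+8 = 2.


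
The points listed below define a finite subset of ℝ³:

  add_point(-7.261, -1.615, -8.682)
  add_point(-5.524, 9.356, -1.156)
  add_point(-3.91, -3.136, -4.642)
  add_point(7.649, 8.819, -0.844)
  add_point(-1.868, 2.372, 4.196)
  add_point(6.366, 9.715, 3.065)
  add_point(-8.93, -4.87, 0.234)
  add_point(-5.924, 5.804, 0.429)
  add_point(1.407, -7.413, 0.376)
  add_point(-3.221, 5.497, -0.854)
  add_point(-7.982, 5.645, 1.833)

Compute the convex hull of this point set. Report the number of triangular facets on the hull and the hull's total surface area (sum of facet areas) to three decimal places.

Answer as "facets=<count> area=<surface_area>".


Hull vertices (8/11): indices [0, 1, 3, 4, 5, 6, 8, 10].

Area of each hull facet:
  f1: (p0, p8, p6) → 51.1545
  f2: (p0, p8, p3) → 117.6671
  f3: (p1, p0, p3) → 87.9404
  f4: (p4, p8, p6) → 50.8303
  f5: (p5, p8, p3) → 36.6923
  f6: (p5, p4, p8) → 57.5437
  f7: (p5, p1, p3) → 26.5618
  f8: (p10, p5, p1) → 32.6270
  f9: (p10, p5, p4) → 38.8700
  f10: (p10, p4, p6) → 37.0919
  f11: (p10, p0, p6) → 50.3122
  f12: (p10, p1, p0) → 34.1666
Σ area = 621.458

Euler: V−E+F = 8−18+12 = 2.

facets=12 area=621.458


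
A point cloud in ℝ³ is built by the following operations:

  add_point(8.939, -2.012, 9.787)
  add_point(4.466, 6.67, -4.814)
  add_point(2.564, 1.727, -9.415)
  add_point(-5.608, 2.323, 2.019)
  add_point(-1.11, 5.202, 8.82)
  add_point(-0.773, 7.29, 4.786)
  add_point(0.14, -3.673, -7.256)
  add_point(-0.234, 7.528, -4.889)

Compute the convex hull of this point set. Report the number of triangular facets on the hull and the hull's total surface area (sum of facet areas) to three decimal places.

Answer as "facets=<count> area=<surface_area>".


Extreme-point indices: [0, 1, 2, 3, 4, 5, 6, 7] — 8 of 8 on the boundary.

Facet areas (half cross-product norm):
  f1: (p6, p0, p3) → 104.4753
  f2: (p6, p7, p3) → 54.7945
  f3: (p4, p0, p3) → 51.3583
  f4: (p2, p6, p7) → 23.6730
  f5: (p2, p1, p7) → 16.5707
  f6: (p2, p6, p0) → 60.5626
  f7: (p2, p1, p0) → 59.4013
  f8: (p5, p1, p7) → 23.1438
  f9: (p5, p7, p3) → 34.2980
  f10: (p5, p4, p3) → 16.9924
  f11: (p5, p4, p0) → 27.1637
  f12: (p5, p1, p0) → 78.4647
Σ area = 550.898

Euler characteristic 8−18+12 = 2 ✓

facets=12 area=550.898


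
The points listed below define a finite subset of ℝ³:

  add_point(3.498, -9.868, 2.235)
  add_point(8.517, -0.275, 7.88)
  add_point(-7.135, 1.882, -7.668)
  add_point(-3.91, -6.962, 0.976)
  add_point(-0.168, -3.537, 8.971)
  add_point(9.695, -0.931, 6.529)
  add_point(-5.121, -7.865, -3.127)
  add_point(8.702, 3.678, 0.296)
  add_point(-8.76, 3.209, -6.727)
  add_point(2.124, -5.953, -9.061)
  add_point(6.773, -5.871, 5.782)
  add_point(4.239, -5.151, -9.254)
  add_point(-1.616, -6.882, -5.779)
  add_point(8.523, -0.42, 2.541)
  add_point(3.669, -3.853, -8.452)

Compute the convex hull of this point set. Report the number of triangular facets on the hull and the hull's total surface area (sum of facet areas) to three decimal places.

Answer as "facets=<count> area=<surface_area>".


facets=22 area=744.243

Hull vertices (13/15): indices [0, 1, 2, 3, 4, 5, 6, 7, 8, 9, 10, 11, 14].

Per-facet area ½‖(b−a)×(c−a)‖:
  f1: (p7, p11, p5) → 52.4575
  f2: (p10, p4, p0) → 25.0083
  f3: (p10, p11, p5) → 43.5280
  f4: (p10, p11, p0) → 37.7549
  f5: (p2, p7, p8) → 18.8876
  f6: (p9, p11, p0) → 13.6061
  f7: (p9, p2, p11) → 12.0841
  f8: (p6, p9, p0) → 47.5968
  f9: (p6, p9, p2) → 49.9334
  f10: (p6, p2, p8) → 11.0718
  f11: (p1, p10, p5) → 5.5090
  f12: (p1, p10, p4) → 24.5668
  f13: (p1, p7, p5) → 7.1529
  f14: (p1, p4, p8) → 87.5451
  f15: (p1, p7, p8) → 76.8402
  f16: (p14, p7, p11) → 7.5308
  f17: (p14, p2, p11) → 7.0005
  f18: (p14, p2, p7) → 77.1429
  f19: (p3, p4, p0) → 35.5125
  f20: (p3, p6, p0) → 16.6454
  f21: (p3, p4, p8) → 60.5954
  f22: (p3, p6, p8) → 26.2726
Σ area = 744.243

Check V−E+F: 13 − 33 + 22 = 2.


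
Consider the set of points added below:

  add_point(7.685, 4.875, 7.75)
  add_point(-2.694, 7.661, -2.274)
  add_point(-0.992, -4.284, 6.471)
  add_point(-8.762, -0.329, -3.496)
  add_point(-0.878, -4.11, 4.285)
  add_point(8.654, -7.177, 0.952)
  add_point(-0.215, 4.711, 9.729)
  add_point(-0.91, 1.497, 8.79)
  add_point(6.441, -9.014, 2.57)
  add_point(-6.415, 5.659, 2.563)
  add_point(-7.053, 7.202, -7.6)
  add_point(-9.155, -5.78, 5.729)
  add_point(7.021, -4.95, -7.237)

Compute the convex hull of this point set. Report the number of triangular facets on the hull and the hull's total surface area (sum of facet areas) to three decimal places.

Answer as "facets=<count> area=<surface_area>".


Hull vertices (12/13): indices [0, 1, 2, 3, 5, 6, 7, 8, 9, 10, 11, 12].

Triangle areas on the boundary:
  f1: (p8, p12, p11) → 85.2646
  f2: (p8, p12, p5) → 12.4989
  f3: (p9, p6, p11) → 57.4088
  f4: (p9, p6, p1) → 29.8288
  f5: (p10, p12, p1) → 57.2854
  f6: (p10, p9, p1) → 21.7270
  f7: (p0, p6, p1) → 51.2914
  f8: (p0, p12, p1) → 114.6908
  f9: (p0, p12, p5) → 58.3682
  f10: (p0, p8, p5) → 22.4405
  f11: (p2, p8, p11) → 31.1218
  f12: (p3, p9, p11) → 46.0369
  f13: (p3, p10, p9) → 36.6865
  f14: (p3, p12, p11) → 90.0860
  f15: (p3, p10, p12) → 73.6514
  f16: (p7, p6, p11) → 11.1838
  f17: (p7, p2, p11) → 25.3578
  f18: (p7, p0, p6) → 13.7720
  f19: (p7, p0, p8) → 64.0008
  f20: (p7, p2, p8) → 24.0953
Σ area = 926.797

Euler characteristic 12−30+20 = 2 ✓

facets=20 area=926.797


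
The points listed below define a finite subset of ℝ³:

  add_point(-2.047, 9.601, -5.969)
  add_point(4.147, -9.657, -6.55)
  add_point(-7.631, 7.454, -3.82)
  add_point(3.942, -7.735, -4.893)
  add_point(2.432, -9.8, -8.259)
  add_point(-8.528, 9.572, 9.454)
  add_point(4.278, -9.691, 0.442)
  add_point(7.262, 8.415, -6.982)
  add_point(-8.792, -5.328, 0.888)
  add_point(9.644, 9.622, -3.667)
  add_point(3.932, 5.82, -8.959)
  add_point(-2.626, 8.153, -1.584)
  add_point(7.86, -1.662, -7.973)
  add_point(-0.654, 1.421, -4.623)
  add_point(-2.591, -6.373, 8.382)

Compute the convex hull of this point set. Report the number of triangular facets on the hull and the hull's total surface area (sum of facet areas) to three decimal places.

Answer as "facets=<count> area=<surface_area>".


Points on the hull: [0, 1, 2, 4, 5, 6, 7, 8, 9, 10, 12, 14] (12 of 15).

Facet areas (half cross-product norm):
  f1: (p14, p5, p8) → 80.2346
  f2: (p14, p5, p9) → 181.2005
  f3: (p2, p5, p8) → 90.2628
  f4: (p0, p2, p10) → 18.5672
  f5: (p0, p5, p9) → 97.6150
  f6: (p0, p2, p5) → 40.2912
  f7: (p6, p14, p9) → 112.6151
  f8: (p6, p14, p8) → 53.4373
  f9: (p4, p2, p10) → 100.1765
  f10: (p4, p2, p8) → 103.5830
  f11: (p4, p6, p8) → 60.5144
  f12: (p4, p6, p1) → 5.9076
  f13: (p7, p0, p9) → 18.1114
  f14: (p7, p0, p10) → 17.7784
  f15: (p12, p6, p9) → 67.7953
  f16: (p12, p6, p1) → 30.8407
  f17: (p12, p7, p9) → 20.4183
  f18: (p12, p4, p1) → 10.5263
  f19: (p12, p4, p10) → 36.7042
  f20: (p12, p7, p10) → 19.7086
Σ area = 1166.288

Euler: V−E+F = 12−30+20 = 2.

facets=20 area=1166.288


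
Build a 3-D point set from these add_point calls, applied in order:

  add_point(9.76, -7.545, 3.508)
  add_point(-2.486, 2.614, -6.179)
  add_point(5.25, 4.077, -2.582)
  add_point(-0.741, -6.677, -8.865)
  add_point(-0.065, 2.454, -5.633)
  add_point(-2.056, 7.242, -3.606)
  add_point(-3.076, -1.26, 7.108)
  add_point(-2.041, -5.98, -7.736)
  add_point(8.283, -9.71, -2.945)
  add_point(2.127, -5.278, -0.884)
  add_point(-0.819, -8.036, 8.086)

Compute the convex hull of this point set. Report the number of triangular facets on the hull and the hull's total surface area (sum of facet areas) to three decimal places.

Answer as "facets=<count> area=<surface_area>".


facets=16 area=653.637

Points on the hull: [0, 1, 2, 3, 4, 5, 6, 7, 8, 10] (10 of 11).

Facet areas (half cross-product norm):
  f1: (p10, p0, p6) → 40.8011
  f2: (p2, p0, p6) → 86.5045
  f3: (p2, p5, p6) → 52.9076
  f4: (p1, p5, p6) → 35.9164
  f5: (p7, p10, p6) → 55.3882
  f6: (p7, p10, p3) → 12.8767
  f7: (p7, p1, p6) → 60.2578
  f8: (p7, p1, p3) → 6.9742
  f9: (p8, p10, p0) → 39.6616
  f10: (p8, p10, p3) → 79.9640
  f11: (p8, p2, p0) → 47.1846
  f12: (p8, p2, p3) → 71.7074
  f13: (p4, p2, p3) → 27.3397
  f14: (p4, p1, p3) → 12.0347
  f15: (p4, p2, p5) → 17.5676
  f16: (p4, p1, p5) → 6.5508
Σ area = 653.637

Euler: V−E+F = 10−24+16 = 2.


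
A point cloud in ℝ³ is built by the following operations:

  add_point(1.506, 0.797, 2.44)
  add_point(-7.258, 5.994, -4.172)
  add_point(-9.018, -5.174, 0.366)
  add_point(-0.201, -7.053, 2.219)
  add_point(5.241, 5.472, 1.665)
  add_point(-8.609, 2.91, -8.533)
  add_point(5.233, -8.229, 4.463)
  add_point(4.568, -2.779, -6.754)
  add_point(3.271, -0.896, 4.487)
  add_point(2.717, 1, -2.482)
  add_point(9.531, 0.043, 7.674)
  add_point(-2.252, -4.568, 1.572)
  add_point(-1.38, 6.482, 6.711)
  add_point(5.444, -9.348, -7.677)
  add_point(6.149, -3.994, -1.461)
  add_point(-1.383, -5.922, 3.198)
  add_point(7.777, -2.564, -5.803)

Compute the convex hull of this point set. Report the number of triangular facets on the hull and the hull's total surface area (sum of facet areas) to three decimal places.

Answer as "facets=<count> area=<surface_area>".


facets=18 area=895.643

Hull vertices (11/17): indices [1, 2, 4, 5, 6, 7, 10, 12, 13, 15, 16].

Triangle areas on the boundary:
  f1: (p13, p5, p2) → 100.2931
  f2: (p6, p12, p10) → 62.6150
  f3: (p6, p13, p2) → 89.7247
  f4: (p6, p13, p10) → 55.2551
  f5: (p1, p12, p2) → 73.5069
  f6: (p1, p5, p2) → 32.4618
  f7: (p15, p12, p2) → 52.7111
  f8: (p15, p6, p2) → 8.2770
  f9: (p15, p6, p12) → 44.2776
  f10: (p4, p12, p10) → 38.3835
  f11: (p4, p1, p12) → 51.2423
  f12: (p4, p1, p5) → 32.1153
  f13: (p16, p13, p10) → 45.5964
  f14: (p16, p4, p10) → 51.3687
  f15: (p16, p4, p5) → 92.9232
  f16: (p7, p13, p5) → 42.2191
  f17: (p7, p16, p5) → 11.4548
  f18: (p7, p16, p13) → 11.2175
Σ area = 895.643

Euler characteristic 11−27+18 = 2 ✓


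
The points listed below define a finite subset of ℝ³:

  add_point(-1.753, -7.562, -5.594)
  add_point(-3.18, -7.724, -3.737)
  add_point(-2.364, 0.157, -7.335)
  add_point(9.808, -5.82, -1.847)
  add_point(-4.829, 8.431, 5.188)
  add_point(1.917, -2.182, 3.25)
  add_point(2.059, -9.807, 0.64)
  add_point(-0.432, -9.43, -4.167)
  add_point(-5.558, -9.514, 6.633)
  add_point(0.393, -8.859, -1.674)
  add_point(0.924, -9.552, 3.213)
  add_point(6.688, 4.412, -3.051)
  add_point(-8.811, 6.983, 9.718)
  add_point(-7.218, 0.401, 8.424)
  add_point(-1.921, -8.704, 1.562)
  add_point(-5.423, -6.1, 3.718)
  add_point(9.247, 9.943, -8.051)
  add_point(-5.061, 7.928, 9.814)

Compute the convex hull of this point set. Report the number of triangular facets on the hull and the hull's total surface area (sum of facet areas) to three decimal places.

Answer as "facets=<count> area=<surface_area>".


Hull vertices (13/18): indices [0, 1, 2, 3, 4, 6, 7, 8, 10, 12, 15, 16, 17].

Area of each hull facet:
  f1: (p17, p16, p3) → 182.7258
  f2: (p4, p2, p12) → 38.4842
  f3: (p4, p2, p16) → 113.5606
  f4: (p4, p17, p12) → 9.0003
  f5: (p4, p17, p16) → 31.2045
  f6: (p8, p17, p12) → 33.0146
  f7: (p8, p15, p12) → 30.3989
  f8: (p10, p17, p3) → 106.2356
  f9: (p10, p8, p17) → 64.8627
  f10: (p10, p6, p3) → 10.6519
  f11: (p10, p8, p6) → 6.4603
  f12: (p1, p8, p15) → 15.8414
  f13: (p1, p2, p12) → 84.4560
  f14: (p1, p15, p12) → 45.8660
  f15: (p0, p1, p2) → 9.1389
  f16: (p0, p16, p3) → 104.0389
  f17: (p0, p2, p16) → 49.2424
  f18: (p7, p8, p6) → 25.8591
  f19: (p7, p1, p8) → 17.1479
  f20: (p7, p0, p1) → 3.1197
  f21: (p7, p6, p3) → 24.4176
  f22: (p7, p0, p3) → 14.0925
Σ area = 1019.820

Euler: V−E+F = 13−33+22 = 2.

facets=22 area=1019.820


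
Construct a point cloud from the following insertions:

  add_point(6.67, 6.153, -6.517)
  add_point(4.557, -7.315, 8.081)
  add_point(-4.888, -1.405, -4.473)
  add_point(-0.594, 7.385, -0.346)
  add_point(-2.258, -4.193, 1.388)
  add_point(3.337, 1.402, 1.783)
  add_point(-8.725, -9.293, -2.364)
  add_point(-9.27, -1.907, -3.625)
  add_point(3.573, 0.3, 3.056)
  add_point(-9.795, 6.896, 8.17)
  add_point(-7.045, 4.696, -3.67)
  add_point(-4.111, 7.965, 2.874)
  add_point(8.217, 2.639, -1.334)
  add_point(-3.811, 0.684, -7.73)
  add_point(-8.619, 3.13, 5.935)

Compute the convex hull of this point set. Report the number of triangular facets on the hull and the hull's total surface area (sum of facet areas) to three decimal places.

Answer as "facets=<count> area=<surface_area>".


10 of the 15 inputs are extreme points: [0, 1, 3, 6, 7, 9, 10, 11, 12, 13].

Facet areas (half cross-product norm):
  f1: (p1, p12, p9) → 136.2765
  f2: (p1, p6, p9) → 151.6224
  f3: (p1, p6, p12) → 119.6936
  f4: (p0, p6, p12) → 66.7115
  f5: (p0, p13, p6) → 53.9061
  f6: (p7, p6, p9) → 49.2392
  f7: (p7, p13, p6) → 25.2814
  f8: (p10, p0, p13) → 38.8234
  f9: (p10, p7, p9) → 42.8558
  f10: (p10, p7, p13) → 20.7624
  f11: (p11, p10, p9) → 30.0431
  f12: (p11, p12, p9) → 34.1658
  f13: (p11, p0, p12) → 44.6786
  f14: (p3, p10, p0) → 35.3610
  f15: (p3, p11, p0) → 0.8674
  f16: (p3, p11, p10) → 17.8419
Σ area = 868.130

Check V−E+F: 10 − 24 + 16 = 2.

facets=16 area=868.130


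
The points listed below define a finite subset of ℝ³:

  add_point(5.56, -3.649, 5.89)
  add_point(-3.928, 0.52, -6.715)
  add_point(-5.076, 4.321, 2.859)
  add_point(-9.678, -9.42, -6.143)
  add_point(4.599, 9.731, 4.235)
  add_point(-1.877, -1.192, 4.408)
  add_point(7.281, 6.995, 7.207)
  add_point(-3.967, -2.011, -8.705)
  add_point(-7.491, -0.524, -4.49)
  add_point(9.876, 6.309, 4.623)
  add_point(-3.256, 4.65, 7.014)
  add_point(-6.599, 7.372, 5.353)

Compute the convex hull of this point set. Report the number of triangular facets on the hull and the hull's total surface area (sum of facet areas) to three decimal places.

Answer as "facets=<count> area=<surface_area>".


facets=18 area=729.381

Points on the hull: [0, 1, 3, 4, 5, 6, 7, 8, 9, 10, 11] (11 of 12).

Triangle areas on the boundary:
  f1: (p7, p4, p9) → 61.1067
  f2: (p0, p7, p3) → 84.8613
  f3: (p0, p7, p9) → 95.5902
  f4: (p6, p4, p9) → 9.0145
  f5: (p6, p0, p9) → 19.9937
  f6: (p6, p0, p10) → 54.4851
  f7: (p5, p10, p3) → 38.9622
  f8: (p5, p0, p3) → 55.6484
  f9: (p5, p0, p10) → 23.9298
  f10: (p1, p7, p4) → 14.2487
  f11: (p11, p6, p4) → 25.9719
  f12: (p11, p6, p10) → 20.2329
  f13: (p11, p1, p4) → 80.0987
  f14: (p11, p10, p3) → 46.8378
  f15: (p8, p11, p3) → 38.8623
  f16: (p8, p11, p1) → 26.8718
  f17: (p8, p7, p3) → 25.7453
  f18: (p8, p1, p7) → 6.9197
Σ area = 729.381

Euler characteristic 11−27+18 = 2 ✓


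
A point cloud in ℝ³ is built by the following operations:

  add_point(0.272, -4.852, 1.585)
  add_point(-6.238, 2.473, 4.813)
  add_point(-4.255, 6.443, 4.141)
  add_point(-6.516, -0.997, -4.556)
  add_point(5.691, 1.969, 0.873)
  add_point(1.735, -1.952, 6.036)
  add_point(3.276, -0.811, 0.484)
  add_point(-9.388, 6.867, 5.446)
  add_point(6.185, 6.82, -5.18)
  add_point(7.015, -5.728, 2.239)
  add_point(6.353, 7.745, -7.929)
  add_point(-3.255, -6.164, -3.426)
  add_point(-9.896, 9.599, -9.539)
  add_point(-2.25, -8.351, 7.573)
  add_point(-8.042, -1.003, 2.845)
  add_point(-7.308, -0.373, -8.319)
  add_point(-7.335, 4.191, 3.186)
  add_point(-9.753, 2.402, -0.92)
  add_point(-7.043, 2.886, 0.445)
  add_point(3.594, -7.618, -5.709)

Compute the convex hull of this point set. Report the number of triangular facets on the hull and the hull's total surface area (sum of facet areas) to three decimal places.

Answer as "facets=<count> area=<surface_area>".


14 of the 20 inputs are extreme points: [2, 4, 5, 7, 8, 9, 10, 11, 12, 13, 14, 15, 17, 19].

Per-facet area ½‖(b−a)×(c−a)‖:
  f1: (p19, p13, p9) → 48.6634
  f2: (p10, p7, p12) → 123.8195
  f3: (p10, p19, p9) → 69.0377
  f4: (p17, p7, p12) → 42.1964
  f5: (p5, p13, p9) → 28.8965
  f6: (p5, p7, p13) → 54.2626
  f7: (p14, p7, p13) → 35.0188
  f8: (p14, p17, p7) → 20.3146
  f9: (p4, p5, p9) → 25.5064
  f10: (p15, p14, p17) → 20.9833
  f11: (p15, p17, p12) → 41.0505
  f12: (p15, p10, p12) → 79.3077
  f13: (p15, p10, p19) → 95.7996
  f14: (p8, p10, p9) → 14.0021
  f15: (p8, p4, p9) → 21.0780
  f16: (p2, p5, p7) → 22.8611
  f17: (p2, p4, p5) → 38.6674
  f18: (p2, p8, p4) → 44.2211
  f19: (p2, p10, p7) → 24.9311
  f20: (p2, p8, p10) → 14.8813
  f21: (p11, p19, p13) → 40.7707
  f22: (p11, p15, p19) → 29.0808
  f23: (p11, p14, p13) → 46.0191
  f24: (p11, p15, p14) → 39.4404
Σ area = 1020.810

Euler: V−E+F = 14−36+24 = 2.

facets=24 area=1020.810


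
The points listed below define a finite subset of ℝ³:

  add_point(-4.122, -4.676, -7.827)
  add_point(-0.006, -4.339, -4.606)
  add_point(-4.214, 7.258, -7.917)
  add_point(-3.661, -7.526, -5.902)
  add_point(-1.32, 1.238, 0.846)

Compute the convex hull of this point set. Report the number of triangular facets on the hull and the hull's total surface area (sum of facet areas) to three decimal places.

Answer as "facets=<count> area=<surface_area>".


facets=6 area=173.558

Points on the hull: [0, 1, 2, 3, 4] (5 of 5).

Per-facet area ½‖(b−a)×(c−a)‖:
  f1: (p4, p1, p2) → 43.2615
  f2: (p4, p3, p2) → 61.9387
  f3: (p4, p3, p1) → 17.1362
  f4: (p0, p1, p2) → 31.2081
  f5: (p0, p3, p2) → 11.6566
  f6: (p0, p3, p1) → 8.3566
Σ area = 173.558

Euler: V−E+F = 5−9+6 = 2.


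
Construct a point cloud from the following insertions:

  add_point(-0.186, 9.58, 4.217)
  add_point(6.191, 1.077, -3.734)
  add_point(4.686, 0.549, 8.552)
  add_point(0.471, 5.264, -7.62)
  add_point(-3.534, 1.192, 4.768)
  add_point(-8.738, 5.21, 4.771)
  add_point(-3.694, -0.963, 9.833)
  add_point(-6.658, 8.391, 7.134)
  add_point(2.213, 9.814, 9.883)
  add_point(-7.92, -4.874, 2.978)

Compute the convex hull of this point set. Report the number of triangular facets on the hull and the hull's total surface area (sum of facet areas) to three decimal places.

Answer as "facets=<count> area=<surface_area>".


facets=14 area=661.329

9 of the 10 inputs are extreme points: [0, 1, 2, 3, 5, 6, 7, 8, 9].

Per-facet area ½‖(b−a)×(c−a)‖:
  f1: (p3, p9, p5) → 77.9574
  f2: (p3, p9, p1) → 65.9318
  f3: (p3, p8, p1) → 67.2661
  f4: (p6, p9, p5) → 39.1499
  f5: (p7, p3, p5) → 34.1860
  f6: (p7, p6, p5) → 21.0836
  f7: (p7, p6, p8) → 46.7073
  f8: (p2, p8, p1) → 59.4888
  f9: (p2, p6, p8) → 41.4703
  f10: (p2, p9, p1) → 88.7385
  f11: (p2, p6, p9) → 34.9417
  f12: (p0, p3, p8) → 20.0767
  f13: (p0, p7, p8) → 22.1571
  f14: (p0, p7, p3) → 42.1736
Σ area = 661.329

Check V−E+F: 9 − 21 + 14 = 2.


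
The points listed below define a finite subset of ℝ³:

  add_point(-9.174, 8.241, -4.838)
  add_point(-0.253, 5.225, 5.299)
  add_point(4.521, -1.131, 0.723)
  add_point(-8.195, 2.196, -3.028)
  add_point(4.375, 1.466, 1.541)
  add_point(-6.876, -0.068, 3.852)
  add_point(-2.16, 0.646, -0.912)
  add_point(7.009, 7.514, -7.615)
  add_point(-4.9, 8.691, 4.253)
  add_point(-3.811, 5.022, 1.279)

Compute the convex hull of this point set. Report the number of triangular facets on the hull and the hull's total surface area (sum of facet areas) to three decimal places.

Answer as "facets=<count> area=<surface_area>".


facets=12 area=488.377

8 of the 10 inputs are extreme points: [0, 1, 2, 3, 4, 5, 7, 8].

Per-facet area ½‖(b−a)×(c−a)‖:
  f1: (p8, p7, p0) → 79.7089
  f2: (p5, p8, p0) → 44.4737
  f3: (p3, p7, p0) → 51.9220
  f4: (p3, p2, p7) → 82.6174
  f5: (p3, p5, p0) → 19.0898
  f6: (p3, p5, p2) → 43.6328
  f7: (p1, p8, p7) → 43.7257
  f8: (p1, p5, p2) → 39.2066
  f9: (p1, p5, p8) → 24.3545
  f10: (p4, p2, p7) → 14.8784
  f11: (p4, p1, p7) → 37.9343
  f12: (p4, p1, p2) → 6.8324
Σ area = 488.377

Check V−E+F: 8 − 18 + 12 = 2.


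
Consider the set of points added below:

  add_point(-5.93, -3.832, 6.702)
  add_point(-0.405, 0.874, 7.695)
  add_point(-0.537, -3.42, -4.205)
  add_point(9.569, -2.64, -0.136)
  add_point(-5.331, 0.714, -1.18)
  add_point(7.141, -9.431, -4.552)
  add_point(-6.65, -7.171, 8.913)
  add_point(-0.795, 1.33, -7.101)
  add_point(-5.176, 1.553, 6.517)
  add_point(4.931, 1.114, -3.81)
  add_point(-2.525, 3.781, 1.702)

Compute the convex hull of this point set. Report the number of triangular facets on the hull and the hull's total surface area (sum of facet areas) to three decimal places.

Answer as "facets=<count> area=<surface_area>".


Hull vertices (10/11): indices [1, 2, 3, 4, 5, 6, 7, 8, 9, 10].

Per-facet area ½‖(b−a)×(c−a)‖:
  f1: (p5, p3, p6) → 79.4116
  f2: (p1, p3, p6) → 63.8741
  f3: (p4, p7, p10) → 18.8889
  f4: (p9, p7, p10) → 29.2964
  f5: (p9, p1, p3) → 43.4767
  f6: (p9, p1, p10) → 33.3863
  f7: (p9, p5, p3) → 29.6121
  f8: (p9, p5, p7) → 35.1306
  f9: (p2, p5, p6) → 71.4888
  f10: (p2, p5, p7) → 22.8086
  f11: (p2, p4, p6) → 45.1169
  f12: (p2, p4, p7) → 18.5740
  f13: (p8, p1, p6) → 22.7208
  f14: (p8, p1, p10) → 14.4558
  f15: (p8, p4, p6) → 35.0722
  f16: (p8, p4, p10) → 14.9988
Σ area = 578.313

Euler: V−E+F = 10−24+16 = 2.

facets=16 area=578.313


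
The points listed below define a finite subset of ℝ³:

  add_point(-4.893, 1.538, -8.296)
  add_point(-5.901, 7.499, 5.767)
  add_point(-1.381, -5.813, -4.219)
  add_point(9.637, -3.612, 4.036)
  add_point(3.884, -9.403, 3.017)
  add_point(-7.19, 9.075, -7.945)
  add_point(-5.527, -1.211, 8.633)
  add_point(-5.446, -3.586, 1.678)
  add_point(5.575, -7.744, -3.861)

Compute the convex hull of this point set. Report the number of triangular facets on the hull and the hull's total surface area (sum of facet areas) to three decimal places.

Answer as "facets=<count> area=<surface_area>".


Extreme-point indices: [0, 1, 2, 3, 4, 5, 6, 7, 8] — 9 of 9 on the boundary.

Facet areas (half cross-product norm):
  f1: (p6, p4, p3) → 56.2763
  f2: (p8, p3, p5) → 105.0682
  f3: (p8, p4, p3) → 29.2793
  f4: (p1, p3, p5) → 132.7619
  f5: (p1, p6, p5) → 57.7075
  f6: (p1, p6, p3) → 73.2309
  f7: (p7, p6, p5) → 55.8520
  f8: (p7, p6, p4) → 40.6183
  f9: (p0, p8, p5) → 34.8316
  f10: (p0, p7, p5) → 40.9109
  f11: (p2, p8, p4) → 26.1125
  f12: (p2, p7, p4) → 35.5459
  f13: (p2, p0, p8) → 26.1204
  f14: (p2, p0, p7) → 34.0053
Σ area = 748.321

Check V−E+F: 9 − 21 + 14 = 2.

facets=14 area=748.321


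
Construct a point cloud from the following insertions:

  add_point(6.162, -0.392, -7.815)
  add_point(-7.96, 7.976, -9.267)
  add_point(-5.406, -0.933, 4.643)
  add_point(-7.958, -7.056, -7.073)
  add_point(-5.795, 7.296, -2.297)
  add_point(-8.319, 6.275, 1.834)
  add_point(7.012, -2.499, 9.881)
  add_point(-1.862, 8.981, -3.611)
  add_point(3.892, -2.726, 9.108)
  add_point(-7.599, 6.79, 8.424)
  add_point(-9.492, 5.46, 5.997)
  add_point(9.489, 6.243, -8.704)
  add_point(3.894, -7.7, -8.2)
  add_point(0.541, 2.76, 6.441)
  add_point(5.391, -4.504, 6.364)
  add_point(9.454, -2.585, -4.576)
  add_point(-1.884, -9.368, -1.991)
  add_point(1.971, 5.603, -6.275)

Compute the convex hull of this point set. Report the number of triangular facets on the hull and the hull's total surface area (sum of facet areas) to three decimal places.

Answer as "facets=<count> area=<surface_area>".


facets=22 area=1206.579

Extreme-point indices: [1, 2, 3, 6, 7, 8, 9, 10, 11, 12, 14, 15, 16] — 13 of 18 on the boundary.

Triangle areas on the boundary:
  f1: (p9, p6, p11) → 176.0679
  f2: (p9, p1, p10) → 21.0261
  f3: (p15, p6, p11) → 65.0688
  f4: (p12, p1, p11) → 126.6827
  f5: (p12, p15, p11) → 37.8968
  f6: (p7, p1, p11) → 49.9287
  f7: (p7, p9, p11) → 61.4920
  f8: (p7, p9, p1) → 54.4495
  f9: (p2, p9, p10) → 12.7610
  f10: (p3, p12, p16) → 35.6571
  f11: (p3, p12, p1) → 90.4895
  f12: (p3, p1, p10) → 112.5677
  f13: (p3, p2, p10) → 46.8503
  f14: (p3, p2, p16) → 46.4519
  f15: (p14, p15, p6) → 21.6426
  f16: (p14, p12, p15) → 49.4170
  f17: (p14, p6, p16) → 6.8933
  f18: (p14, p12, p16) → 52.2857
  f19: (p8, p9, p6) → 16.9200
  f20: (p8, p2, p9) → 45.6346
  f21: (p8, p6, p16) → 17.9828
  f22: (p8, p2, p16) → 58.4131
Σ area = 1206.579

Euler: V−E+F = 13−33+22 = 2.


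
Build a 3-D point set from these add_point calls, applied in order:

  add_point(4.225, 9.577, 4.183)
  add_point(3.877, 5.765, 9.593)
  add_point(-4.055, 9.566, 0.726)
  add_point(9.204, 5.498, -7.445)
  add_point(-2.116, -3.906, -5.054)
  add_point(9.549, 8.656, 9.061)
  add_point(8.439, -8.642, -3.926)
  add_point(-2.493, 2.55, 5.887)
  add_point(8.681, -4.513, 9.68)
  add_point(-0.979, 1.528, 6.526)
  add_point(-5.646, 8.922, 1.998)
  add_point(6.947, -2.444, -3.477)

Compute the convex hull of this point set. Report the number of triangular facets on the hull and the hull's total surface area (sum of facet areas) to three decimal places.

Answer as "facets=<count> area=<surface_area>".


facets=18 area=912.961

Points on the hull: [0, 1, 2, 3, 4, 5, 6, 7, 8, 9, 10] (11 of 12).

Per-facet area ½‖(b−a)×(c−a)‖:
  f1: (p3, p6, p5) → 122.4558
  f2: (p8, p6, p5) → 91.0634
  f3: (p0, p5, p10) → 19.4864
  f4: (p0, p3, p5) → 46.5291
  f5: (p1, p5, p10) → 34.6183
  f6: (p1, p8, p5) → 36.2188
  f7: (p4, p8, p6) → 82.6448
  f8: (p4, p3, p6) → 78.7630
  f9: (p2, p0, p10) → 8.5191
  f10: (p2, p0, p3) → 59.6241
  f11: (p2, p4, p10) → 15.7708
  f12: (p2, p4, p3) → 100.4252
  f13: (p7, p1, p10) → 31.8158
  f14: (p7, p4, p10) → 51.4955
  f15: (p9, p1, p8) → 39.2396
  f16: (p9, p7, p1) → 6.4411
  f17: (p9, p4, p8) → 75.5528
  f18: (p9, p7, p4) → 12.2972
Σ area = 912.961

Check V−E+F: 11 − 27 + 18 = 2.


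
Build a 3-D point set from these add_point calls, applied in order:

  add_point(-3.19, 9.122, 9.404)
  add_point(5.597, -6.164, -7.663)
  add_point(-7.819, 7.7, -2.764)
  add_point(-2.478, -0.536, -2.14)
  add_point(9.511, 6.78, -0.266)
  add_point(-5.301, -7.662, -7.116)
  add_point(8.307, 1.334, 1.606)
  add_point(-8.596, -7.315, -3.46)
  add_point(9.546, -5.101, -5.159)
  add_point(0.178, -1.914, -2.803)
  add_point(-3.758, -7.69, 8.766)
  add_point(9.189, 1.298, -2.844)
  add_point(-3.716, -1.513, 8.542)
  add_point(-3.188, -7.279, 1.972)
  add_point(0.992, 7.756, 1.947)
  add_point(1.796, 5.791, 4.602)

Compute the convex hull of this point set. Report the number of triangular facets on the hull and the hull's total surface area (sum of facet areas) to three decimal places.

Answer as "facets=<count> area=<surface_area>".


facets=18 area=1023.316

Hull vertices (11/16): indices [0, 1, 2, 4, 5, 6, 7, 8, 10, 11, 14].

Area of each hull facet:
  f1: (p10, p0, p7) → 110.6930
  f2: (p2, p0, p7) → 97.1299
  f3: (p6, p10, p8) → 78.5116
  f4: (p6, p10, p0) → 117.4065
  f5: (p5, p2, p7) → 37.0399
  f6: (p5, p10, p7) → 29.1226
  f7: (p4, p6, p0) → 46.3251
  f8: (p4, p6, p8) → 25.6619
  f9: (p1, p5, p2) → 88.9499
  f10: (p1, p4, p2) → 129.9050
  f11: (p1, p10, p8) → 45.4583
  f12: (p1, p5, p10) → 87.7816
  f13: (p14, p2, p0) → 43.2458
  f14: (p14, p4, p0) → 27.4799
  f15: (p14, p4, p2) → 30.2421
  f16: (p11, p4, p8) → 2.8896
  f17: (p11, p1, p8) → 15.3503
  f18: (p11, p1, p4) → 10.1227
Σ area = 1023.316

Euler: V−E+F = 11−27+18 = 2.


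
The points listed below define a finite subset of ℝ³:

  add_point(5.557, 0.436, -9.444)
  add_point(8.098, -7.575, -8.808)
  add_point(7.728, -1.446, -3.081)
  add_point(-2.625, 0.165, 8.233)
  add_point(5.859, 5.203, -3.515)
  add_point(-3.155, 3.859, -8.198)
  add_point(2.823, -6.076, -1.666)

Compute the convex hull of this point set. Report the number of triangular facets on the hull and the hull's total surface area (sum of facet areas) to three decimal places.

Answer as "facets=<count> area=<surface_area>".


Hull vertices (7/7): indices [0, 1, 2, 3, 4, 5, 6].

Facet areas (half cross-product norm):
  f1: (p3, p4, p5) → 77.3222
  f2: (p0, p1, p5) → 31.4489
  f3: (p0, p4, p5) → 34.3688
  f4: (p0, p4, p1) → 27.3203
  f5: (p6, p1, p5) → 59.9166
  f6: (p6, p3, p5) → 84.5800
  f7: (p2, p4, p1) → 21.5557
  f8: (p2, p3, p4) → 51.8536
  f9: (p2, p6, p1) → 27.4222
  f10: (p2, p6, p3) → 44.0856
Σ area = 459.874

Euler: V−E+F = 7−15+10 = 2.

facets=10 area=459.874


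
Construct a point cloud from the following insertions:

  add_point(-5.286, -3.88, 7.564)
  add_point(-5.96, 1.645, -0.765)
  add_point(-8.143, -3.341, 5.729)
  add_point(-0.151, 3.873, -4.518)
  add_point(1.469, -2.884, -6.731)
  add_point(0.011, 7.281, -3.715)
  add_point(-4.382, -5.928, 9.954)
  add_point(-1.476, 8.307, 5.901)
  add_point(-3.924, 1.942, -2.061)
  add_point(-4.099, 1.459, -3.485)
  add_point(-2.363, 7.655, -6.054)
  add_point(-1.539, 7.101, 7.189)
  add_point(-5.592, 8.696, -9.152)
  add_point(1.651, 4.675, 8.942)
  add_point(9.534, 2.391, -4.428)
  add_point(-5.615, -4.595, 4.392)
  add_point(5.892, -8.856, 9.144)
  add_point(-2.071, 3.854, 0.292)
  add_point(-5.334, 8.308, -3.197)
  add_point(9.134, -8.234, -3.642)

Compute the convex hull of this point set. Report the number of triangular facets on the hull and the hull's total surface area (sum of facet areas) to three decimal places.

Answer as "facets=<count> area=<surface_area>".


Points on the hull: [2, 4, 5, 6, 7, 11, 12, 13, 14, 15, 16, 18, 19] (13 of 20).

Triangle areas on the boundary:
  f1: (p18, p12, p2) → 34.3606
  f2: (p18, p7, p2) → 64.9030
  f3: (p18, p7, p12) → 10.4897
  f4: (p11, p6, p2) → 38.6401
  f5: (p11, p7, p2) → 9.4691
  f6: (p5, p12, p14) → 31.8820
  f7: (p5, p7, p14) → 50.8470
  f8: (p5, p7, p12) → 32.4838
  f9: (p4, p12, p14) → 68.2510
  f10: (p4, p19, p14) → 44.3207
  f11: (p4, p12, p2) → 107.2326
  f12: (p15, p6, p2) → 9.0387
  f13: (p15, p19, p6) → 49.0944
  f14: (p15, p4, p2) → 14.0161
  f15: (p15, p4, p19) → 65.2334
  f16: (p13, p7, p14) → 44.3556
  f17: (p13, p11, p7) → 2.9505
  f18: (p13, p11, p6) → 26.4534
  f19: (p16, p19, p6) → 67.5742
  f20: (p16, p13, p6) → 63.6226
  f21: (p16, p19, p14) → 69.8194
  f22: (p16, p13, p14) → 106.8860
Σ area = 1011.924

Check V−E+F: 13 − 33 + 22 = 2.

facets=22 area=1011.924
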